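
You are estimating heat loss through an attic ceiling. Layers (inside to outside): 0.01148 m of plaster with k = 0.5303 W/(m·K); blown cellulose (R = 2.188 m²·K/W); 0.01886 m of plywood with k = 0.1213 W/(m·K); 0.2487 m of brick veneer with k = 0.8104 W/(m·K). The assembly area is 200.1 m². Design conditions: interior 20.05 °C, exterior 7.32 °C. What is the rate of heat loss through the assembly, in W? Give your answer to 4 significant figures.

0.01148/0.5303 = 0.021648
0.01886/0.1213 = 0.15548
0.2487/0.8104 = 0.30689
R_total = 0.021648 + 2.188 + 0.15548 + 0.30689 = 2.672 m²·K/W
Q = A·ΔT/R = 200.1 × (20.05 − 7.32) / 2.672 = 953.32 W

953.3 W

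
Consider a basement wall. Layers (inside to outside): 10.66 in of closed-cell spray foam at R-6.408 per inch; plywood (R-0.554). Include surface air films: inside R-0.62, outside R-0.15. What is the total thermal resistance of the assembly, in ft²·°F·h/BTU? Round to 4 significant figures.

69.63 ft²·°F·h/BTU

10.66 × 6.408 = 68.309
R_total = 0.62 + 68.309 + 0.554 + 0.15 = 69.633 ft²·°F·h/BTU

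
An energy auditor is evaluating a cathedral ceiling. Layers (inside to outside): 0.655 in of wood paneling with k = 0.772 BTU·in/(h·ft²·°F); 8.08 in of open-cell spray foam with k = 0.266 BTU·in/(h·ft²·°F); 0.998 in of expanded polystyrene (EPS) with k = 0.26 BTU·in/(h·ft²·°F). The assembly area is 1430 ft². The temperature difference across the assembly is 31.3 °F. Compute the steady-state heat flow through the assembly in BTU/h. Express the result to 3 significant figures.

0.655/0.772 = 0.8484
8.08/0.266 = 30.38
0.998/0.26 = 3.838
R_total = 0.8484 + 30.38 + 3.838 = 35.06 ft²·°F·h/BTU
Q = A·ΔT/R = 1430 × 31.3 / 35.06 = 1277 BTU/h

1280 BTU/h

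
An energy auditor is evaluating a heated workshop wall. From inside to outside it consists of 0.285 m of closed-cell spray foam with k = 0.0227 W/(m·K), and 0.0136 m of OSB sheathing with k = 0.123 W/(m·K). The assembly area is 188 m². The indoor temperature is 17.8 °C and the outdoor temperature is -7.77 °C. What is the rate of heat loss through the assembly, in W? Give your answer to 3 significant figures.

0.285/0.0227 = 12.56
0.0136/0.123 = 0.1106
R_total = 12.56 + 0.1106 = 12.67 m²·K/W
Q = A·ΔT/R = 188 × (17.8 − (-7.77)) / 12.67 = 379.5 W

380 W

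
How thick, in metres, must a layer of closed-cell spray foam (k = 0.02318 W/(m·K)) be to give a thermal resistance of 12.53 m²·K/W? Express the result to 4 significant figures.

L = R·k = 12.53 × 0.02318 = 0.29045 m

0.2904 m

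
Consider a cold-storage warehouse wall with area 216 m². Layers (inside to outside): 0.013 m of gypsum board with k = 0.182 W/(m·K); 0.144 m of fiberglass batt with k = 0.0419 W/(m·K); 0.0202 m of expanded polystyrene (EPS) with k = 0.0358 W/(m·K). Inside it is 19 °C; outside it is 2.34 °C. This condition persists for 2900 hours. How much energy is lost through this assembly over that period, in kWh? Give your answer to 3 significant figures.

2560 kWh

0.013/0.182 = 0.07143
0.144/0.0419 = 3.437
0.0202/0.0358 = 0.5642
R_total = 0.07143 + 3.437 + 0.5642 = 4.072 m²·K/W
Q = 216 × (19 − 2.34) / 4.072 = 883.6 W
E = 883.6 W × 2900 h / 1000 = 2563 kWh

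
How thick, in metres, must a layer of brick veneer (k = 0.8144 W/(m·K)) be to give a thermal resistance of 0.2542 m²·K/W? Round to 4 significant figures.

L = R·k = 0.2542 × 0.8144 = 0.20702 m

0.2070 m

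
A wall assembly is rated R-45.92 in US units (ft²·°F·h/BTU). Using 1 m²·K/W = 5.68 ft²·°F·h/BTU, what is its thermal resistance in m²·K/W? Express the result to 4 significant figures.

R_SI = 45.92/5.68 = 8.0845

8.085 m²·K/W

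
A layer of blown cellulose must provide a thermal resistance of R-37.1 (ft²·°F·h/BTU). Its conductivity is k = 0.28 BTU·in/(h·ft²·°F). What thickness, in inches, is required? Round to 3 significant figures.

10.4 in

L = R × k = 37.1 × 0.28 = 10.39 in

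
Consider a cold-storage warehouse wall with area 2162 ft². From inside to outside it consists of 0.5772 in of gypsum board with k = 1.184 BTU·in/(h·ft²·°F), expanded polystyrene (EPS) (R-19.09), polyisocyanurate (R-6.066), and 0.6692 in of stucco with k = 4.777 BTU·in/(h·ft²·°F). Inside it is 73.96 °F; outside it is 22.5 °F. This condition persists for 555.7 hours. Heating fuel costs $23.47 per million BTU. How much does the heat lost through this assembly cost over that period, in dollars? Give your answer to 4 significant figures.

0.5772/1.184 = 0.4875
0.6692/4.777 = 0.14009
R_total = 0.4875 + 19.09 + 6.066 + 0.14009 = 25.784 ft²·°F·h/BTU
Q = 2162 × (73.96 − 22.5) / 25.784 = 4315 BTU/h
E = 4315 × 555.7 = 2397900 BTU
Cost = 2397900/10⁶ × 23.47 = $56.278

56.28 dollars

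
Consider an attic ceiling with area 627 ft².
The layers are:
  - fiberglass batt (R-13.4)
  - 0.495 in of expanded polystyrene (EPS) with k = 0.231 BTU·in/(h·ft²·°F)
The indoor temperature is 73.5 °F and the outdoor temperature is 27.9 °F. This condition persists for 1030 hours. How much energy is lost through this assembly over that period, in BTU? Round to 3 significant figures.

0.495/0.231 = 2.143
R_total = 13.4 + 2.143 = 15.54 ft²·°F·h/BTU
Q = 627 × (73.5 − 27.9) / 15.54 = 1840 BTU/h
E = 1840 × 1030 = 1895000 BTU

1890000 BTU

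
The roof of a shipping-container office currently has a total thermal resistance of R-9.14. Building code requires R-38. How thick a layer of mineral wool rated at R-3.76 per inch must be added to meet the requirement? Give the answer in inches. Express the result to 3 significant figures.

ΔR = 38 − 9.14 = 28.86 ft²·°F·h/BTU
L = ΔR / (R/in) = 28.86/3.76 = 7.676 in

7.68 in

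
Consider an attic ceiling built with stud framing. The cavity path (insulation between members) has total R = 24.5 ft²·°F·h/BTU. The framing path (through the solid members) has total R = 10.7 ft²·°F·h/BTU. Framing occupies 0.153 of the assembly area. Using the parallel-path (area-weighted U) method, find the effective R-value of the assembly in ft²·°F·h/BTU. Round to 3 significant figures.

U_eff = 0.847/24.5 + 0.153/10.7 = 0.03457 + 0.0143 = 0.04887
R_eff = 1/U_eff = 20.46 ft²·°F·h/BTU

20.5 ft²·°F·h/BTU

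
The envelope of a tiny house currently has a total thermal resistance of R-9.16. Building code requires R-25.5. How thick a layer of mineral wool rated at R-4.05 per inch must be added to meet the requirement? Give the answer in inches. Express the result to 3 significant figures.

ΔR = 25.5 − 9.16 = 16.34 ft²·°F·h/BTU
L = ΔR / (R/in) = 16.34/4.05 = 4.035 in

4.03 in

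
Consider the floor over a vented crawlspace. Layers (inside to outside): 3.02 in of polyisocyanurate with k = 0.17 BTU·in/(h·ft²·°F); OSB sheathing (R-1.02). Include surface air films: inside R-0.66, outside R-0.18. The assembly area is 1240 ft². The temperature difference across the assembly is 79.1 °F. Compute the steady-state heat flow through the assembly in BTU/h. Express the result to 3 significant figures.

3.02/0.17 = 17.76
R_total = 0.66 + 17.76 + 1.02 + 0.18 = 19.62 ft²·°F·h/BTU
Q = A·ΔT/R = 1240 × 79.1 / 19.62 = 4998 BTU/h

5000 BTU/h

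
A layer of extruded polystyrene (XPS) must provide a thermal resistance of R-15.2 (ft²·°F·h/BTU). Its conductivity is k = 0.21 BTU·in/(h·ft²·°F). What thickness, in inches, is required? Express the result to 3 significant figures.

3.19 in

L = R × k = 15.2 × 0.21 = 3.192 in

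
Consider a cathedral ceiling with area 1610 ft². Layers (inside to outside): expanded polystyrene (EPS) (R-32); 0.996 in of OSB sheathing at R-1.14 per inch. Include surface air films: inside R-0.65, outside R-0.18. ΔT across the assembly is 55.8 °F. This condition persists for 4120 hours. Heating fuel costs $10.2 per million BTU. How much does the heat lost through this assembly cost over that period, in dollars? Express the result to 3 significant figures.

111 dollars

0.996 × 1.14 = 1.135
R_total = 0.65 + 32 + 1.135 + 0.18 = 33.97 ft²·°F·h/BTU
Q = 1610 × 55.8 / 33.97 = 2645 BTU/h
E = 2645 × 4120 = 10900000 BTU
Cost = 10900000/10⁶ × 10.2 = $111.2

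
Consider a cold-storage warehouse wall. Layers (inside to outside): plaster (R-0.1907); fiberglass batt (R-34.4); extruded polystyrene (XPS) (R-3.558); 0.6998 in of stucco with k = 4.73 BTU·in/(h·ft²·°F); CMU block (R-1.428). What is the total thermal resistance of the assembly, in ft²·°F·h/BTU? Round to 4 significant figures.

0.6998/4.73 = 0.14795
R_total = 0.1907 + 34.4 + 3.558 + 0.14795 + 1.428 = 39.725 ft²·°F·h/BTU

39.72 ft²·°F·h/BTU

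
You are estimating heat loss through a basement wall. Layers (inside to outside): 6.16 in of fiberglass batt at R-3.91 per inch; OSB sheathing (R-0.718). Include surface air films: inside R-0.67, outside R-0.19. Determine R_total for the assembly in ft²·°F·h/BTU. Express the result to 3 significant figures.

6.16 × 3.91 = 24.09
R_total = 0.67 + 24.09 + 0.718 + 0.19 = 25.66 ft²·°F·h/BTU

25.7 ft²·°F·h/BTU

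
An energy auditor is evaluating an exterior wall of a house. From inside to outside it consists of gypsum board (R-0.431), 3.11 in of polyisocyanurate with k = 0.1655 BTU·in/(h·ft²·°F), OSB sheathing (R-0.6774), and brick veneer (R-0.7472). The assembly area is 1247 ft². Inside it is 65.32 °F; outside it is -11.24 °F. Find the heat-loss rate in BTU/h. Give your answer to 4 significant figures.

3.11/0.1655 = 18.792
R_total = 0.431 + 18.792 + 0.6774 + 0.7472 = 20.647 ft²·°F·h/BTU
Q = A·ΔT/R = 1247 × (65.32 − (-11.24)) / 20.647 = 4623.9 BTU/h

4624 BTU/h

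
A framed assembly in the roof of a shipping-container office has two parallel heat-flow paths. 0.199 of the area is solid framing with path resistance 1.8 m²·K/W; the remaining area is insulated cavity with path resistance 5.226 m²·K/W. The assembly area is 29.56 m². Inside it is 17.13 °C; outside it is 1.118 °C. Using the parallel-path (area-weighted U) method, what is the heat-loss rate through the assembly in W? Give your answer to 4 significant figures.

U_eff = 0.801/5.226 + 0.199/1.8 = 0.15327 + 0.11056 = 0.26383
R_eff = 1/U_eff = 3.7904 m²·K/W
Q = 29.56 × (17.13 − 1.118) / 3.7904 = 124.87 W

124.9 W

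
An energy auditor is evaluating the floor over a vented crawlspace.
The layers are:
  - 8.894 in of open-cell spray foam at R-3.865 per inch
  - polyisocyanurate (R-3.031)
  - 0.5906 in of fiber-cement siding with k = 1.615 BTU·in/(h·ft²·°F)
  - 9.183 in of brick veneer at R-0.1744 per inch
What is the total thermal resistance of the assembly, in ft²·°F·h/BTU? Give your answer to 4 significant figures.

39.37 ft²·°F·h/BTU

8.894 × 3.865 = 34.375
0.5906/1.615 = 0.3657
9.183 × 0.1744 = 1.6015
R_total = 34.375 + 3.031 + 0.3657 + 1.6015 = 39.374 ft²·°F·h/BTU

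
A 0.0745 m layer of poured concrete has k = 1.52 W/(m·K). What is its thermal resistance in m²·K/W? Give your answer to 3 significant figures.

R = L/k = 0.0745/1.52 = 0.04901 m²·K/W

0.0490 m²·K/W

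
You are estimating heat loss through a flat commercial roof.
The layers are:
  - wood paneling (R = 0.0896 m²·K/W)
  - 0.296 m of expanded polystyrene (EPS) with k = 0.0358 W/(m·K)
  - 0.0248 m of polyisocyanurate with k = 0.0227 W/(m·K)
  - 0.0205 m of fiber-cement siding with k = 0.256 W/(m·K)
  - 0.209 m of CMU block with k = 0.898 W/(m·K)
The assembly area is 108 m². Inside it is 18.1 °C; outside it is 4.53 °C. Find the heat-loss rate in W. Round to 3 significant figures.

150 W

0.296/0.0358 = 8.268
0.0248/0.0227 = 1.093
0.0205/0.256 = 0.08008
0.209/0.898 = 0.2327
R_total = 0.0896 + 8.268 + 1.093 + 0.08008 + 0.2327 = 9.763 m²·K/W
Q = A·ΔT/R = 108 × (18.1 − 4.53) / 9.763 = 150.1 W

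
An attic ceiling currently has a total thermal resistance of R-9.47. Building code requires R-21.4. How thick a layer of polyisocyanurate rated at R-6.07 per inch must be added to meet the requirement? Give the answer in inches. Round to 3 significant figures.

1.97 in

ΔR = 21.4 − 9.47 = 11.93 ft²·°F·h/BTU
L = ΔR / (R/in) = 11.93/6.07 = 1.965 in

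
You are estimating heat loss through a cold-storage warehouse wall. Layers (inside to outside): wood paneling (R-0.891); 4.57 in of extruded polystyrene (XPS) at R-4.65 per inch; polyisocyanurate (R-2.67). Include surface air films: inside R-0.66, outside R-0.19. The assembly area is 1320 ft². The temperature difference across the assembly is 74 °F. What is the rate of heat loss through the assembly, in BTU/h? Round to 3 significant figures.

3810 BTU/h

4.57 × 4.65 = 21.25
R_total = 0.66 + 0.891 + 21.25 + 2.67 + 0.19 = 25.66 ft²·°F·h/BTU
Q = A·ΔT/R = 1320 × 74 / 25.66 = 3806 BTU/h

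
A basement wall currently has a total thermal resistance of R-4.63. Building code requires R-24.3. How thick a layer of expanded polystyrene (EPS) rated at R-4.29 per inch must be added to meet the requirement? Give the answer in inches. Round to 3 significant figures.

4.59 in

ΔR = 24.3 − 4.63 = 19.67 ft²·°F·h/BTU
L = ΔR / (R/in) = 19.67/4.29 = 4.585 in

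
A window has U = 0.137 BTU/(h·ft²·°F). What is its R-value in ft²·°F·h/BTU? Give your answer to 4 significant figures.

7.299 ft²·°F·h/BTU

R = 1/U = 1/0.137 = 7.2993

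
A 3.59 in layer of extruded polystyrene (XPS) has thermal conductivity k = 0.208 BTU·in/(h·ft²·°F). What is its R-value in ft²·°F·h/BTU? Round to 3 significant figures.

17.3 ft²·°F·h/BTU

R = L/k = 3.59/0.208 = 17.26 ft²·°F·h/BTU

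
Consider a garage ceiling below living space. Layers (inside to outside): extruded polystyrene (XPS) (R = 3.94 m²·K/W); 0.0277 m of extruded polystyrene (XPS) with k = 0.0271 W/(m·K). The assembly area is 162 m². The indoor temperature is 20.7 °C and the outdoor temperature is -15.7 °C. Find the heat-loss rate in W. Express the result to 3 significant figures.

1190 W

0.0277/0.0271 = 1.022
R_total = 3.94 + 1.022 = 4.962 m²·K/W
Q = A·ΔT/R = 162 × (20.7 − (-15.7)) / 4.962 = 1188 W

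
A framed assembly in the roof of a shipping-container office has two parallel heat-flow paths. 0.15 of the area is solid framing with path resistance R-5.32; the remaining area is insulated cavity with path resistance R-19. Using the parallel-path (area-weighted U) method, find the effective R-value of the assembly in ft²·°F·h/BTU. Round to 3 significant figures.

U_eff = 0.85/19 + 0.15/5.32 = 0.04474 + 0.0282 = 0.07293
R_eff = 1/U_eff = 13.71 ft²·°F·h/BTU

13.7 ft²·°F·h/BTU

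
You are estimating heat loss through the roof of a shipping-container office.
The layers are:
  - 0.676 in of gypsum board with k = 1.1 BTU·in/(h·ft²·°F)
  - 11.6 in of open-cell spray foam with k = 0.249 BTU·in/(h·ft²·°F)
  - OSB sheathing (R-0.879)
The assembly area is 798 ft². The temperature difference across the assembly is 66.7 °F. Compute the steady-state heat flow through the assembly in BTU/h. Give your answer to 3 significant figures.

0.676/1.1 = 0.6145
11.6/0.249 = 46.59
R_total = 0.6145 + 46.59 + 0.879 = 48.08 ft²·°F·h/BTU
Q = A·ΔT/R = 798 × 66.7 / 48.08 = 1107 BTU/h

1110 BTU/h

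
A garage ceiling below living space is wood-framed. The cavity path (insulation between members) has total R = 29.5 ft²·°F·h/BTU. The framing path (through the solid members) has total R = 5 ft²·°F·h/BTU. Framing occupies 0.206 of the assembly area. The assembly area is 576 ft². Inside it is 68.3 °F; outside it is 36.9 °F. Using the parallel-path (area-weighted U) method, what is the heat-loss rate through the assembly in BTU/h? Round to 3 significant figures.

U_eff = 0.794/29.5 + 0.206/5 = 0.02692 + 0.0412 = 0.06812
R_eff = 1/U_eff = 14.68 ft²·°F·h/BTU
Q = 576 × (68.3 − 36.9) / 14.68 = 1232 BTU/h

1230 BTU/h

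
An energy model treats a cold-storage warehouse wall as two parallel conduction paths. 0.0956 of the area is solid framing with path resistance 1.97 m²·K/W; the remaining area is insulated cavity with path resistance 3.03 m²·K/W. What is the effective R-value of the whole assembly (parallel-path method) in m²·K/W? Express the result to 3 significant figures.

2.88 m²·K/W

U_eff = 0.9044/3.03 + 0.0956/1.97 = 0.2985 + 0.04853 = 0.347
R_eff = 1/U_eff = 2.882 m²·K/W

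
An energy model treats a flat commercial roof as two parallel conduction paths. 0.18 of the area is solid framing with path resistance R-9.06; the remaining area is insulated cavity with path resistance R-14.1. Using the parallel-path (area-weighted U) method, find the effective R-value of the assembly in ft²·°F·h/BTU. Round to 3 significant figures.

U_eff = 0.82/14.1 + 0.18/9.06 = 0.05816 + 0.01987 = 0.07802
R_eff = 1/U_eff = 12.82 ft²·°F·h/BTU

12.8 ft²·°F·h/BTU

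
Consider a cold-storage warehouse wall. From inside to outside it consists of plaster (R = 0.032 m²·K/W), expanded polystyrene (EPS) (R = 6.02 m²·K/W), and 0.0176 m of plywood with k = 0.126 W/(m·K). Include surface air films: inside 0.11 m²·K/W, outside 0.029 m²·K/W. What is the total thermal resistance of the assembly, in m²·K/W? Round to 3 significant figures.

6.33 m²·K/W

0.0176/0.126 = 0.1397
R_total = 0.11 + 0.032 + 6.02 + 0.1397 + 0.029 = 6.331 m²·K/W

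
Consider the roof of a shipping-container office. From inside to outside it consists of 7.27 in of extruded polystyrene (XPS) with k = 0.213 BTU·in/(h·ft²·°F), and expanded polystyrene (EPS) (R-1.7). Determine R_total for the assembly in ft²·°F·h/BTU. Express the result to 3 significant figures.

7.27/0.213 = 34.13
R_total = 34.13 + 1.7 = 35.83 ft²·°F·h/BTU

35.8 ft²·°F·h/BTU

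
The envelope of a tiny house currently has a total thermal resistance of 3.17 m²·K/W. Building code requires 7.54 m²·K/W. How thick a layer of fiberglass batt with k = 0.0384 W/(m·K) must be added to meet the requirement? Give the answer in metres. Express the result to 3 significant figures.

0.168 m

ΔR = 7.54 − 3.17 = 4.37 m²·K/W
L = ΔR × k = 4.37 × 0.0384 = 0.1678 m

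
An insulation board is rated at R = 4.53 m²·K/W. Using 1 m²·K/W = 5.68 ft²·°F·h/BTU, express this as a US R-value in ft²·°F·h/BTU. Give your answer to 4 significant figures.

R_US = 4.53 × 5.68 = 25.73

25.73 ft²·°F·h/BTU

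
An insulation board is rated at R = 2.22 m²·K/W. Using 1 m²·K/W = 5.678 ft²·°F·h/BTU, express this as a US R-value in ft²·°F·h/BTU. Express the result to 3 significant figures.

R_US = 2.22 × 5.678 = 12.61

12.6 ft²·°F·h/BTU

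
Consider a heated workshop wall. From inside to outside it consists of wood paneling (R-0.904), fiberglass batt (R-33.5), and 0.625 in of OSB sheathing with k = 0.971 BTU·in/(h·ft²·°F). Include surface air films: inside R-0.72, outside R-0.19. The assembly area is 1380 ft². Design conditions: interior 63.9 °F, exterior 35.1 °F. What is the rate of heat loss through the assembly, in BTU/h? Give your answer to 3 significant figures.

0.625/0.971 = 0.6437
R_total = 0.72 + 0.904 + 33.5 + 0.6437 + 0.19 = 35.96 ft²·°F·h/BTU
Q = A·ΔT/R = 1380 × (63.9 − 35.1) / 35.96 = 1105 BTU/h

1110 BTU/h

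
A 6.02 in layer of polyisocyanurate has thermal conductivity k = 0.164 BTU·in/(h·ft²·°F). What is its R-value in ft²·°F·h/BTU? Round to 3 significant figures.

R = L/k = 6.02/0.164 = 36.71 ft²·°F·h/BTU

36.7 ft²·°F·h/BTU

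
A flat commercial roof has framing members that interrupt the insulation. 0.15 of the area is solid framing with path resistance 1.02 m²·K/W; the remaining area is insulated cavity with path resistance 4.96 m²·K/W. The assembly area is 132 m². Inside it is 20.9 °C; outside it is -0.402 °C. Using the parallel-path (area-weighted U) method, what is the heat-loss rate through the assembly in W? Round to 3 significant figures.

895 W

U_eff = 0.85/4.96 + 0.15/1.02 = 0.1714 + 0.1471 = 0.3184
R_eff = 1/U_eff = 3.14 m²·K/W
Q = 132 × (20.9 − (-0.402)) / 3.14 = 895.4 W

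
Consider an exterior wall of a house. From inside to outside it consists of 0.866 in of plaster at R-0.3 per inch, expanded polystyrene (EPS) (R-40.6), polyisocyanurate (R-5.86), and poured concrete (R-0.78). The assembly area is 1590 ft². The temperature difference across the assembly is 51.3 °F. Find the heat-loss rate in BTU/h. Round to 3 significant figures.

0.866 × 0.3 = 0.2598
R_total = 0.2598 + 40.6 + 5.86 + 0.78 = 47.5 ft²·°F·h/BTU
Q = A·ΔT/R = 1590 × 51.3 / 47.5 = 1717 BTU/h

1720 BTU/h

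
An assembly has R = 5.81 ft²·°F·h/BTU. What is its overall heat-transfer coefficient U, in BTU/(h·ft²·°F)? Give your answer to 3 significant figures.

U = 1/R = 1/5.81 = 0.1721

0.172 BTU/(h·ft²·°F)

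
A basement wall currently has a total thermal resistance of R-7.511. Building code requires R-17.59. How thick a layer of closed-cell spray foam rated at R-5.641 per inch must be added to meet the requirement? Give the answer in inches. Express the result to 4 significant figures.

1.787 in

ΔR = 17.59 − 7.511 = 10.079 ft²·°F·h/BTU
L = ΔR / (R/in) = 10.079/5.641 = 1.7867 in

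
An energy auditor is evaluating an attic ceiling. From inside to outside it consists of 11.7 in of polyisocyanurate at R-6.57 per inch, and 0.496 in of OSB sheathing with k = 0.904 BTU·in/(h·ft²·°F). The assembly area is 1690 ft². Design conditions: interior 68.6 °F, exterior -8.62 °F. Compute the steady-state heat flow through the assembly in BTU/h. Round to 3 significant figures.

11.7 × 6.57 = 76.87
0.496/0.904 = 0.5487
R_total = 76.87 + 0.5487 = 77.42 ft²·°F·h/BTU
Q = A·ΔT/R = 1690 × (68.6 − (-8.62)) / 77.42 = 1686 BTU/h

1690 BTU/h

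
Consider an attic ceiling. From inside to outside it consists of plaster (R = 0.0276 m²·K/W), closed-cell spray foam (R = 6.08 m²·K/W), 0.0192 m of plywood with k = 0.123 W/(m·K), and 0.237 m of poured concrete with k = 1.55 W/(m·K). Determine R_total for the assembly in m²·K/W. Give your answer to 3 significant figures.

0.0192/0.123 = 0.1561
0.237/1.55 = 0.1529
R_total = 0.0276 + 6.08 + 0.1561 + 0.1529 = 6.417 m²·K/W

6.42 m²·K/W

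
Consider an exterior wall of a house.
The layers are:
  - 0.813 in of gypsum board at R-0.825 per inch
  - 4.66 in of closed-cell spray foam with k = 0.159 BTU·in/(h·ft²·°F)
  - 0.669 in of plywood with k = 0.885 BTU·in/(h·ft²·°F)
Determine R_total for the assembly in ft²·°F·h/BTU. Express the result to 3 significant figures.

0.813 × 0.825 = 0.6707
4.66/0.159 = 29.31
0.669/0.885 = 0.7559
R_total = 0.6707 + 29.31 + 0.7559 = 30.73 ft²·°F·h/BTU

30.7 ft²·°F·h/BTU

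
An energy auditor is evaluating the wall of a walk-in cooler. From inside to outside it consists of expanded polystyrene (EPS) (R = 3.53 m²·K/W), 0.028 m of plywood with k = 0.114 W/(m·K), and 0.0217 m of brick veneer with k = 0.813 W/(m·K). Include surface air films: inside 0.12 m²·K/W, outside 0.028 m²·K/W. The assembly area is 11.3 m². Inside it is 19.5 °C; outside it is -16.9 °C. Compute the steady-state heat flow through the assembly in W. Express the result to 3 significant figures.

0.028/0.114 = 0.2456
0.0217/0.813 = 0.02669
R_total = 0.12 + 3.53 + 0.2456 + 0.02669 + 0.028 = 3.95 m²·K/W
Q = A·ΔT/R = 11.3 × (19.5 − (-16.9)) / 3.95 = 104.1 W

104 W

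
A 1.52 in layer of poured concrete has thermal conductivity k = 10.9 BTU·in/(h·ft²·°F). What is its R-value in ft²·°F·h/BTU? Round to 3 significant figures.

R = L/k = 1.52/10.9 = 0.1394 ft²·°F·h/BTU

0.139 ft²·°F·h/BTU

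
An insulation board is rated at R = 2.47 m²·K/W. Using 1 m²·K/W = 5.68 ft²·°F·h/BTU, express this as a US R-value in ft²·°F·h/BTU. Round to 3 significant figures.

14.0 ft²·°F·h/BTU

R_US = 2.47 × 5.68 = 14.03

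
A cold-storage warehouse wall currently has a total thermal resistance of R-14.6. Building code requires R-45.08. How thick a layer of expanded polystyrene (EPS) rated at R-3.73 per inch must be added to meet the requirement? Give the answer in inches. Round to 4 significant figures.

8.172 in

ΔR = 45.08 − 14.6 = 30.48 ft²·°F·h/BTU
L = ΔR / (R/in) = 30.48/3.73 = 8.1716 in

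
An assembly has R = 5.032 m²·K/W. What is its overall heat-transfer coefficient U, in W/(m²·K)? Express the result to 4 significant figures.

U = 1/R = 1/5.032 = 0.19873

0.1987 W/(m²·K)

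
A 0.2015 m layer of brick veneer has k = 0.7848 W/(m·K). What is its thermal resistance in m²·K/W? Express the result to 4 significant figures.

R = L/k = 0.2015/0.7848 = 0.25675 m²·K/W

0.2568 m²·K/W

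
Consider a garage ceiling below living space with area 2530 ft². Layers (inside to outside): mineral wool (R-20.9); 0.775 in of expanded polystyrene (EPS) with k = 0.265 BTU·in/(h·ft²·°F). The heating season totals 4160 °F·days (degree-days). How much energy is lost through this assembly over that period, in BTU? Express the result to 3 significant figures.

0.775/0.265 = 2.925
R_total = 20.9 + 2.925 = 23.82 ft²·°F·h/BTU
E = A × HDD × 24 / R = 2530 × 4160 × 24 / 23.82 = 10600000 BTU

10600000 BTU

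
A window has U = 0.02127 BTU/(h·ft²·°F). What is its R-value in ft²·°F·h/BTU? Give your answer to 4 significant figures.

47.01 ft²·°F·h/BTU

R = 1/U = 1/0.02127 = 47.015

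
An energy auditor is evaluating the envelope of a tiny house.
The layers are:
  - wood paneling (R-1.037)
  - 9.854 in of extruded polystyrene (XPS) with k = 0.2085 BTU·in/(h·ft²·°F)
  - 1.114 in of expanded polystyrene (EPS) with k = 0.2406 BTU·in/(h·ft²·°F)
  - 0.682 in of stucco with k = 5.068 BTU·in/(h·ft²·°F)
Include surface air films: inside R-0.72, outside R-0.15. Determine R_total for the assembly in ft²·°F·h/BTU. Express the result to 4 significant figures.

53.93 ft²·°F·h/BTU

9.854/0.2085 = 47.261
1.114/0.2406 = 4.6301
0.682/5.068 = 0.13457
R_total = 0.72 + 1.037 + 47.261 + 4.6301 + 0.13457 + 0.15 = 53.933 ft²·°F·h/BTU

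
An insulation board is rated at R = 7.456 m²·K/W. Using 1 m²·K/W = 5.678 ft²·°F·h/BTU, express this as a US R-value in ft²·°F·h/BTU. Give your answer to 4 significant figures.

42.34 ft²·°F·h/BTU

R_US = 7.456 × 5.678 = 42.335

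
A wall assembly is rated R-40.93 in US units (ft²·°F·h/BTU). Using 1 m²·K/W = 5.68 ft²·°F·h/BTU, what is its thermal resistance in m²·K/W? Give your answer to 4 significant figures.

7.206 m²·K/W

R_SI = 40.93/5.68 = 7.206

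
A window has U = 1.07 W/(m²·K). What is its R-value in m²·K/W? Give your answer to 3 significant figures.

R = 1/U = 1/1.07 = 0.9346

0.935 m²·K/W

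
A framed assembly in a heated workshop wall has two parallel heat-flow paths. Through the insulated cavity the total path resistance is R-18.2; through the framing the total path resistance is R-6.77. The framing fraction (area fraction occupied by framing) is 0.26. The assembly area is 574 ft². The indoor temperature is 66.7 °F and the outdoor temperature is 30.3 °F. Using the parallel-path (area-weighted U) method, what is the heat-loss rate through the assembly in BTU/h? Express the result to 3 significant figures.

1650 BTU/h

U_eff = 0.74/18.2 + 0.26/6.77 = 0.04066 + 0.0384 = 0.07906
R_eff = 1/U_eff = 12.65 ft²·°F·h/BTU
Q = 574 × (66.7 − 30.3) / 12.65 = 1652 BTU/h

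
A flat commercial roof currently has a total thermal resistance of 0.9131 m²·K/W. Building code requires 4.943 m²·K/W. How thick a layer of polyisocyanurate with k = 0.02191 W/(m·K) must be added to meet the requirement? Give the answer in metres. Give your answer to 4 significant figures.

0.08830 m

ΔR = 4.943 − 0.9131 = 4.0299 m²·K/W
L = ΔR × k = 4.0299 × 0.02191 = 0.088295 m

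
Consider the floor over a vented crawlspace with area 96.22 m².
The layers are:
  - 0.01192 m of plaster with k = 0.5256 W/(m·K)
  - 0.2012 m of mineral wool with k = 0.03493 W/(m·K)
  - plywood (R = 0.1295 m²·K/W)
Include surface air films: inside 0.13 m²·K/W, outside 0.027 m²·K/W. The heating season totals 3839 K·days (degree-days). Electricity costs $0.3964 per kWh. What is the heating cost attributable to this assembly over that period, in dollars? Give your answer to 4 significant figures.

579.0 dollars

0.01192/0.5256 = 0.022679
0.2012/0.03493 = 5.7601
R_total = 0.13 + 0.022679 + 5.7601 + 0.1295 + 0.027 = 6.0693 m²·K/W
E = A × HDD × 24 / R / 1000 = 96.22 × 3839 × 24 / 6.0693 / 1000 = 1460.7 kWh
Cost = 1460.7 × 0.3964 = $579.02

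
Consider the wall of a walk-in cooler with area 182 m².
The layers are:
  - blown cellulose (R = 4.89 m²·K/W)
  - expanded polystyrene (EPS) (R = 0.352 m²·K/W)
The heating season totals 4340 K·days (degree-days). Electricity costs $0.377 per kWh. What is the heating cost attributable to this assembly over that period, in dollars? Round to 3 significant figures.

1360 dollars

R_total = 4.89 + 0.352 = 5.242 m²·K/W
E = A × HDD × 24 / R / 1000 = 182 × 4340 × 24 / 5.242 / 1000 = 3616 kWh
Cost = 3616 × 0.377 = $1363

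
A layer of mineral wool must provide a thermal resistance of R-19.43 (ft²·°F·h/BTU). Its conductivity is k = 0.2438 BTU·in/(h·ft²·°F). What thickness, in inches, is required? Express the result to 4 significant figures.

L = R × k = 19.43 × 0.2438 = 4.737 in

4.737 in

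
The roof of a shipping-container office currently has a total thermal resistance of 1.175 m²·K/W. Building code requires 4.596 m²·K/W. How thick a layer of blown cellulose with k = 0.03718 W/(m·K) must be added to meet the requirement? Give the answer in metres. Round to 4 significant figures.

0.1272 m

ΔR = 4.596 − 1.175 = 3.421 m²·K/W
L = ΔR × k = 3.421 × 0.03718 = 0.12719 m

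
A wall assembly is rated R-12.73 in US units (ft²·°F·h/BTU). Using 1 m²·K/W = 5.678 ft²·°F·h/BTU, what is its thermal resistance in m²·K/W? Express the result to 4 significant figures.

2.242 m²·K/W

R_SI = 12.73/5.678 = 2.242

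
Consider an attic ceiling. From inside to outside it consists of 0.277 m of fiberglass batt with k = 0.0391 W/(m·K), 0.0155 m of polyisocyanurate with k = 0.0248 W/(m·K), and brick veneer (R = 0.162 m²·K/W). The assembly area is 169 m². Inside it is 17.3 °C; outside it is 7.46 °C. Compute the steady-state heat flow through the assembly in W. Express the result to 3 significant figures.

0.277/0.0391 = 7.084
0.0155/0.0248 = 0.625
R_total = 7.084 + 0.625 + 0.162 = 7.871 m²·K/W
Q = A·ΔT/R = 169 × (17.3 − 7.46) / 7.871 = 211.3 W

211 W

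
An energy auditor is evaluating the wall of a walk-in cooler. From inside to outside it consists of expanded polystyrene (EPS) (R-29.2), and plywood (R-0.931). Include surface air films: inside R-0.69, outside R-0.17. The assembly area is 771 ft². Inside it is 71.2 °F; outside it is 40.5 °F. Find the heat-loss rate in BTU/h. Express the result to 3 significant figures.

764 BTU/h

R_total = 0.69 + 29.2 + 0.931 + 0.17 = 30.99 ft²·°F·h/BTU
Q = A·ΔT/R = 771 × (71.2 − 40.5) / 30.99 = 763.8 BTU/h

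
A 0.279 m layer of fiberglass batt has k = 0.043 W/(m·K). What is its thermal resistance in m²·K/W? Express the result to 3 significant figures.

6.49 m²·K/W

R = L/k = 0.279/0.043 = 6.488 m²·K/W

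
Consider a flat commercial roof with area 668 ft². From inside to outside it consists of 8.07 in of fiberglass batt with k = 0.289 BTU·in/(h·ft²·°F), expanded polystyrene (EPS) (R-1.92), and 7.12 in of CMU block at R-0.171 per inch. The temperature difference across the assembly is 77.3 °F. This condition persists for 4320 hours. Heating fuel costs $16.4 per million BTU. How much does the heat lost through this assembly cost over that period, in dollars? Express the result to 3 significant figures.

8.07/0.289 = 27.92
7.12 × 0.171 = 1.218
R_total = 27.92 + 1.92 + 1.218 = 31.06 ft²·°F·h/BTU
Q = 668 × 77.3 / 31.06 = 1662 BTU/h
E = 1662 × 4320 = 7182000 BTU
Cost = 7182000/10⁶ × 16.4 = $117.8

118 dollars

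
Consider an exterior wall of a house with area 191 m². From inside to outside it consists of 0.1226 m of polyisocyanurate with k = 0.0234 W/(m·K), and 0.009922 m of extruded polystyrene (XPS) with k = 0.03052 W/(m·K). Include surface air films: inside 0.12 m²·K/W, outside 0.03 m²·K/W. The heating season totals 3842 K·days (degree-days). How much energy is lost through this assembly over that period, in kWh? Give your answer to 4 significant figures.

3082 kWh

0.1226/0.0234 = 5.2393
0.009922/0.03052 = 0.3251
R_total = 0.12 + 5.2393 + 0.3251 + 0.03 = 5.7144 m²·K/W
E = A × HDD × 24 / R / 1000 = 191 × 3842 × 24 / 5.7144 / 1000 = 3082 kWh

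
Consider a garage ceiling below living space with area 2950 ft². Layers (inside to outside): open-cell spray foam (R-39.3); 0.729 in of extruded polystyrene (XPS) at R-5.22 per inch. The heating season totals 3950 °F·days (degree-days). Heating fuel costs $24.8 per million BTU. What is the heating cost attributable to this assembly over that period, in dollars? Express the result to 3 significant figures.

0.729 × 5.22 = 3.805
R_total = 39.3 + 3.805 = 43.11 ft²·°F·h/BTU
E = A × HDD × 24 / R = 2950 × 3950 × 24 / 43.11 = 6488000 BTU
Cost = 6488000/10⁶ × 24.8 = $160.9

161 dollars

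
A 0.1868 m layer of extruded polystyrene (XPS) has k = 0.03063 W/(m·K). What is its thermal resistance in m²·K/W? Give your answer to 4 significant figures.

6.099 m²·K/W

R = L/k = 0.1868/0.03063 = 6.0986 m²·K/W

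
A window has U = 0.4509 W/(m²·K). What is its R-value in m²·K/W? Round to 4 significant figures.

R = 1/U = 1/0.4509 = 2.2178

2.218 m²·K/W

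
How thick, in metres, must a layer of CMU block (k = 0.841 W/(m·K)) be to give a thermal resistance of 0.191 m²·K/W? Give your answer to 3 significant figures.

0.161 m

L = R·k = 0.191 × 0.841 = 0.1606 m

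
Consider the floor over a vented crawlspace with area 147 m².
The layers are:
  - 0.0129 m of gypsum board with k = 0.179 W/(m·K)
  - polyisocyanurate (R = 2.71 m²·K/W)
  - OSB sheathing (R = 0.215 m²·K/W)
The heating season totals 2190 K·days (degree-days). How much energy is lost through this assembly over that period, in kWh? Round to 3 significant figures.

0.0129/0.179 = 0.07207
R_total = 0.07207 + 2.71 + 0.215 = 2.997 m²·K/W
E = A × HDD × 24 / R / 1000 = 147 × 2190 × 24 / 2.997 / 1000 = 2578 kWh

2580 kWh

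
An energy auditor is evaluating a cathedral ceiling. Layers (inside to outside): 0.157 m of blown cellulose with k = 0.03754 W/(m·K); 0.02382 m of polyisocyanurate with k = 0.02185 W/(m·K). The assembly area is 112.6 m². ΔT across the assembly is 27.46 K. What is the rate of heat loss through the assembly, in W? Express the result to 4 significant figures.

0.157/0.03754 = 4.1822
0.02382/0.02185 = 1.0902
R_total = 4.1822 + 1.0902 = 5.2724 m²·K/W
Q = A·ΔT/R = 112.6 × 27.46 / 5.2724 = 586.45 W

586.5 W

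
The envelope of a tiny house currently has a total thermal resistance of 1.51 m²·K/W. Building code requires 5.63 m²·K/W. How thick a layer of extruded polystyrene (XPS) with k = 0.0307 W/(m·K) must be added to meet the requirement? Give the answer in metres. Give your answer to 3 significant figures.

0.126 m

ΔR = 5.63 − 1.51 = 4.12 m²·K/W
L = ΔR × k = 4.12 × 0.0307 = 0.1265 m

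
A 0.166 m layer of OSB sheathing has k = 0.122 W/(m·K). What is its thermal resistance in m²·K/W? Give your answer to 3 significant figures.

R = L/k = 0.166/0.122 = 1.361 m²·K/W

1.36 m²·K/W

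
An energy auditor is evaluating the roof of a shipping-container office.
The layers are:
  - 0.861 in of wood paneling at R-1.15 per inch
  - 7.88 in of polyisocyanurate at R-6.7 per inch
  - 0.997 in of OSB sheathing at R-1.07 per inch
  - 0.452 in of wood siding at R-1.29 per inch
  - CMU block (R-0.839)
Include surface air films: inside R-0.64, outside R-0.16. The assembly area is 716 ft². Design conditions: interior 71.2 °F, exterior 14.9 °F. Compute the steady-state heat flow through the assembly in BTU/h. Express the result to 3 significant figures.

0.861 × 1.15 = 0.9901
7.88 × 6.7 = 52.8
0.997 × 1.07 = 1.067
0.452 × 1.29 = 0.5831
R_total = 0.64 + 0.9901 + 52.8 + 1.067 + 0.5831 + 0.839 + 0.16 = 57.08 ft²·°F·h/BTU
Q = A·ΔT/R = 716 × (71.2 − 14.9) / 57.08 = 706.3 BTU/h

706 BTU/h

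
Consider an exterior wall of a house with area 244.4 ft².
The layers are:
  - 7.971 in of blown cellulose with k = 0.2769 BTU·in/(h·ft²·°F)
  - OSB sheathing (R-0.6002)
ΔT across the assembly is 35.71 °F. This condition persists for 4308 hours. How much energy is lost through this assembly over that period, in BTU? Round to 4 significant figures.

7.971/0.2769 = 28.787
R_total = 28.787 + 0.6002 = 29.387 ft²·°F·h/BTU
Q = 244.4 × 35.71 / 29.387 = 296.99 BTU/h
E = 296.99 × 4308 = 1279400 BTU

1279000 BTU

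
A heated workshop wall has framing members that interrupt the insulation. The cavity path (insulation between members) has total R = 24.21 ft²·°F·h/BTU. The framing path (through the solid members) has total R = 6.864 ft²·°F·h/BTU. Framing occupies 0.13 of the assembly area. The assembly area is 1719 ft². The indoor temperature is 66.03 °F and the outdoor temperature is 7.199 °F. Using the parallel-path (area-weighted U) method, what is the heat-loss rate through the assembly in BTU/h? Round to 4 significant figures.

U_eff = 0.87/24.21 + 0.13/6.864 = 0.035936 + 0.018939 = 0.054875
R_eff = 1/U_eff = 18.223 ft²·°F·h/BTU
Q = 1719 × (66.03 − 7.199) / 18.223 = 5549.5 BTU/h

5550 BTU/h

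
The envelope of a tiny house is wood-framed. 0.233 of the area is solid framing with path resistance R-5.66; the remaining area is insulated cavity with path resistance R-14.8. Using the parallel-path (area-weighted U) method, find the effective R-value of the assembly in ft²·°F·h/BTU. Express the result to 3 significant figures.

U_eff = 0.767/14.8 + 0.233/5.66 = 0.05182 + 0.04117 = 0.09299
R_eff = 1/U_eff = 10.75 ft²·°F·h/BTU

10.8 ft²·°F·h/BTU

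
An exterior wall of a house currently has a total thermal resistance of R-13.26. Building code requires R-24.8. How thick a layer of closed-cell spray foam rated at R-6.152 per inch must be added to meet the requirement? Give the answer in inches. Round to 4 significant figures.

1.876 in

ΔR = 24.8 − 13.26 = 11.54 ft²·°F·h/BTU
L = ΔR / (R/in) = 11.54/6.152 = 1.8758 in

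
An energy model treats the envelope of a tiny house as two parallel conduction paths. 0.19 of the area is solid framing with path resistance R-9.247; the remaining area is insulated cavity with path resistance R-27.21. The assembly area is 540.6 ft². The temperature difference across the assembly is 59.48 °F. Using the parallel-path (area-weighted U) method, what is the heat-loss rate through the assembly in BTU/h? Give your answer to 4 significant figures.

1618 BTU/h

U_eff = 0.81/27.21 + 0.19/9.247 = 0.029768 + 0.020547 = 0.050316
R_eff = 1/U_eff = 19.875 ft²·°F·h/BTU
Q = 540.6 × 59.48 / 19.875 = 1617.9 BTU/h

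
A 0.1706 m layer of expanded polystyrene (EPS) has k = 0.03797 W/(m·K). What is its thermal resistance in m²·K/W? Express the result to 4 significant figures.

4.493 m²·K/W

R = L/k = 0.1706/0.03797 = 4.493 m²·K/W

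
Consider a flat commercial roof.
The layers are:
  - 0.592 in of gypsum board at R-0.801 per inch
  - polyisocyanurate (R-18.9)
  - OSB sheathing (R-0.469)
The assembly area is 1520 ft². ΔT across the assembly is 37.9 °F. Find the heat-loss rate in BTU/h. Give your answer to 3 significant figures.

0.592 × 0.801 = 0.4742
R_total = 0.4742 + 18.9 + 0.469 = 19.84 ft²·°F·h/BTU
Q = A·ΔT/R = 1520 × 37.9 / 19.84 = 2903 BTU/h

2900 BTU/h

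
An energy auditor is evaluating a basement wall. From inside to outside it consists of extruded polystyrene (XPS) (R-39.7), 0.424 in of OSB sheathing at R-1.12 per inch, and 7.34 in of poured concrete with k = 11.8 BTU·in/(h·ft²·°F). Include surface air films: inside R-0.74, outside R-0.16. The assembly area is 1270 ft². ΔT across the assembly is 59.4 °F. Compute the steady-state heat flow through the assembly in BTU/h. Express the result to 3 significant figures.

0.424 × 1.12 = 0.4749
7.34/11.8 = 0.622
R_total = 0.74 + 39.7 + 0.4749 + 0.622 + 0.16 = 41.7 ft²·°F·h/BTU
Q = A·ΔT/R = 1270 × 59.4 / 41.7 = 1809 BTU/h

1810 BTU/h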